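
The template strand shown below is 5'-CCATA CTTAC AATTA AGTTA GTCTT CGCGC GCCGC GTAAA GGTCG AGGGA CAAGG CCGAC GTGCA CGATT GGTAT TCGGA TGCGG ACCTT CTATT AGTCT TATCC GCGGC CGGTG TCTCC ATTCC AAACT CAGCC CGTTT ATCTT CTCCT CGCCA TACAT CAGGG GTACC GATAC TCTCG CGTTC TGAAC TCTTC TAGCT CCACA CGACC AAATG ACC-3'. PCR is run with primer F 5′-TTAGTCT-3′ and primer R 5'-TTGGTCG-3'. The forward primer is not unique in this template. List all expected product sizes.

The forward primer TTAGTCT matches the top strand at positions 18–24, 94–100.
The reverse primer's reverse complement is CGACCAA, matching at positions 206–212.
Each forward site pairs with the reverse site to give a product ending at position 212: sizes 195, 119 bp.

195 bp, 119 bp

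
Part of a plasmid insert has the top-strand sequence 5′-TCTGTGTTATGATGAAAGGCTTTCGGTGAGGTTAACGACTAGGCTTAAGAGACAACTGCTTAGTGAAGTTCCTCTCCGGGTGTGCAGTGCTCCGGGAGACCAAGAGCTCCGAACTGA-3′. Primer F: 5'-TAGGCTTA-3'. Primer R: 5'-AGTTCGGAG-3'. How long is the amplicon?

Scanning the template, TAGGCTTA occurs at positions 40–47; this primer anneals to the bottom strand there with its 3' end pointing downstream.
The reverse primer's reverse complement is CTCCGAACT, which matches the template at positions 107–115.
Amplicon spans positions 40–115: 76 bp.

76 bp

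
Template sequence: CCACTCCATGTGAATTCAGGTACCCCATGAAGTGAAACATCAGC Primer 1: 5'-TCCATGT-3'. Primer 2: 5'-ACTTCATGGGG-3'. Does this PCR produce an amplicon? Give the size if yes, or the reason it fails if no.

Primer 1 (TCCATGT) matches the top strand at positions 5–11; it acts as a forward primer.
Primer 2's reverse complement is CCCCATGAAGT, matching the top strand at positions 23–33; it acts as a reverse primer.
The 3' ends face each other across positions 5–33, giving a 29 bp product.

Yes — a 29 bp product.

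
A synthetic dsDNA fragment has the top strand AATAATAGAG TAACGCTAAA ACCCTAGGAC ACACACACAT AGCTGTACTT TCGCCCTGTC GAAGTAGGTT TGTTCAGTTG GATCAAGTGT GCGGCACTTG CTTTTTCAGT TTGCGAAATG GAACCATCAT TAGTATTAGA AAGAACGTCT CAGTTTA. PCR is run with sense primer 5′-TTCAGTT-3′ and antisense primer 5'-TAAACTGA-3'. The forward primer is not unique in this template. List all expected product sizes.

The forward primer TTCAGTT matches the top strand at positions 73–79, 105–111.
The reverse primer's reverse complement is TCAGTTTA, matching at positions 150–157.
Each forward site pairs with the reverse site to give a product ending at position 157: sizes 85, 53 bp.

85 bp, 53 bp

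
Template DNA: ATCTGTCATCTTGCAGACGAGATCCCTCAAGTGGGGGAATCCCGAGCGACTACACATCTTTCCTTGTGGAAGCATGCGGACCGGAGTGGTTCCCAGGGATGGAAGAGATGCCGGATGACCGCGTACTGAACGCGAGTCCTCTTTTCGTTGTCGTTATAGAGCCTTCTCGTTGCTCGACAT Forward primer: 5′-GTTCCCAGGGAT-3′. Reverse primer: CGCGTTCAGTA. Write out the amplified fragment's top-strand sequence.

5'-GTTCCCAGGGATGGAAGAGATGCCGGATGACCGCGTACTGAACGCG-3'

Forward primer GTTCCCAGGGAT is found on the top strand at positions 89–100.
Reverse complement of the reverse primer: TACTGAACGCG. This occurs on the top strand at positions 124–134.
The product is the template from position 89 through 134 (46 bp).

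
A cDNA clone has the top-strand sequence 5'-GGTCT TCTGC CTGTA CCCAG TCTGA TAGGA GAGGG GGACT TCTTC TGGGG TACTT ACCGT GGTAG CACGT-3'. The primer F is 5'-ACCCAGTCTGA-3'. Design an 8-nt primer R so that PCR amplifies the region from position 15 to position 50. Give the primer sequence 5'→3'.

5'-CCCCAGAA-3'

The product's 3' end on the top strand is position 50.
The reverse primer anneals to the top strand over positions 43–50, i.e. to TTCTGGGG.
Its sequence written 5'→3' is the reverse complement: CCCCAGAA.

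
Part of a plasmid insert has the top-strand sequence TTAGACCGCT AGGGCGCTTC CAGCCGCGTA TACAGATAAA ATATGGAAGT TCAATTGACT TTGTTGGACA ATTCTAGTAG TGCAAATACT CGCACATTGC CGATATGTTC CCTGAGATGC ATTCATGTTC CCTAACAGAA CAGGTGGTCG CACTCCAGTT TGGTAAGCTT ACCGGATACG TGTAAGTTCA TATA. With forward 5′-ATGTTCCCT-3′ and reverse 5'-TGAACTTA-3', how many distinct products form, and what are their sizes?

The forward primer ATGTTCCCT matches the top strand at positions 105–113, 125–133.
The reverse primer's reverse complement is TAAGTTCA, matching at positions 183–190.
Each forward site pairs with the reverse site to give a product ending at position 190: sizes 86, 66 bp.

Two products: 86 bp, 66 bp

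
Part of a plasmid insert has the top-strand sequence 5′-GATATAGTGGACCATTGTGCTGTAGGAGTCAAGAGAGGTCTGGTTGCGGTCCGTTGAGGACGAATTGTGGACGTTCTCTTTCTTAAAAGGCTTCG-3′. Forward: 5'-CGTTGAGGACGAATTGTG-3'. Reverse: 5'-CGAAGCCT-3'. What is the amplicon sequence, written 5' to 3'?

The forward primer matches the template at positions 52–69.
The reverse primer's reverse complement is AGGCTTCG, which matches the template at positions 88–95.
The product is the template from position 52 through 95 (44 bp).

5'-CGTTGAGGACGAATTGTGGACGTTCTCTTTCTTAAAAGGCTTCG-3'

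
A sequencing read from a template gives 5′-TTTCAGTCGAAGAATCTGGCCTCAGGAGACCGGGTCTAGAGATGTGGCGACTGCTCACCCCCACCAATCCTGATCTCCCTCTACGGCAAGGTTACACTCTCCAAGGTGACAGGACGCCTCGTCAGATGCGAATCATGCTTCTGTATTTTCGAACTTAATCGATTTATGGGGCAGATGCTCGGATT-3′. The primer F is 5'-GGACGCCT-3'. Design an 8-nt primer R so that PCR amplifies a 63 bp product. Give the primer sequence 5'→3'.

5'-CTGCCCCA-3'

The forward primer binds at positions 112–119, so a 63 bp product ends at position 112 + 63 − 1 = 174.
The reverse primer anneals to the top strand over positions 167–174, i.e. to TGGGGCAG.
Its sequence written 5'→3' is the reverse complement: CTGCCCCA.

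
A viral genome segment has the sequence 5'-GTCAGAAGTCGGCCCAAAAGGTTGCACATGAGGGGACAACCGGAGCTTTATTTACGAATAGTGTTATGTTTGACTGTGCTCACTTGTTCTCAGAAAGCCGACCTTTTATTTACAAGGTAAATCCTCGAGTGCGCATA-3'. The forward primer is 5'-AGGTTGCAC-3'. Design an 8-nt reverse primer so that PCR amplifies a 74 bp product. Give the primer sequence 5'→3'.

5'-TGAGAACA-3'

The forward primer binds at positions 19–27, so a 74 bp product ends at position 19 + 74 − 1 = 92.
The reverse primer anneals to the top strand over positions 85–92, i.e. to TGTTCTCA.
Its sequence written 5'→3' is the reverse complement: TGAGAACA.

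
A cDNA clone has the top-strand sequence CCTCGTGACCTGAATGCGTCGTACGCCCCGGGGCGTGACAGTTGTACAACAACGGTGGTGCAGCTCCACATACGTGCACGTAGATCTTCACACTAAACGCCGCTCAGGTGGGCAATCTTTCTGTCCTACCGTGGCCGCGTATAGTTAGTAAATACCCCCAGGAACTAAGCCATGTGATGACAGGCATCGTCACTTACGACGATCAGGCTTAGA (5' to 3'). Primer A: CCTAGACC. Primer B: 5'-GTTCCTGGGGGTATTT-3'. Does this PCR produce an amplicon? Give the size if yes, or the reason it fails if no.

No product — primer A has no binding site in the template.

Primer A (CCTAGACC) does not match the top strand, and its reverse complement GGTCTAGG does not match either.
With no annealing site for primer A, no amplification occurs.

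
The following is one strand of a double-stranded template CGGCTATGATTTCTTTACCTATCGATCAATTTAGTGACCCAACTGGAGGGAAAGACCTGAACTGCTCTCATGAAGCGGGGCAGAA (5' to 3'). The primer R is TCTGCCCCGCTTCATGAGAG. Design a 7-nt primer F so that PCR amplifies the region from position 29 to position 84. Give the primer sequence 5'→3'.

The reverse primer's reverse complement CTCTCATGAAGCGGGGCAGA matches the template at positions 65–84; the product starts at position 29.
The forward primer is identical to the top strand over positions 29–35: ATTTAGT.

5'-ATTTAGT-3'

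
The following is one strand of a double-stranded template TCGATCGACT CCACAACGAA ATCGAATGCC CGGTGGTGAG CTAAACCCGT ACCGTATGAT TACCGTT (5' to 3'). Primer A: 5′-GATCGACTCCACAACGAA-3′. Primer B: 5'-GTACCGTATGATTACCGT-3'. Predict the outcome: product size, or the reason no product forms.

Primer A (GATCGACTCCACAACGAA) matches the top strand at positions 3–20 (3' end points downstream).
Primer B (GTACCGTATGATTACCGT) also matches the top strand directly, at positions 49–66 — its reverse complement ACGGTAATCATACGGTAC is not present.
Both primers anneal to the bottom strand with 3' ends pointing the same way, so neither can prime synthesis back toward the other.

No product — both primers anneal to the same strand and extend in the same direction.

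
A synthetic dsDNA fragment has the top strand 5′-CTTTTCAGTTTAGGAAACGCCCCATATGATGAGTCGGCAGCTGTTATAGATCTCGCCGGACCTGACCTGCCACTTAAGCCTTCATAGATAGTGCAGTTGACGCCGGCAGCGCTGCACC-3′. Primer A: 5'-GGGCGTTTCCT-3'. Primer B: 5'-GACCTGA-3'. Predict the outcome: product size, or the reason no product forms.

No product — the primers' 3' ends point away from each other.

Primer A (GGGCGTTTCCT) has reverse complement AGGAAACGCCC, which matches the top strand at positions 12–22; primer A anneals to the top strand there with its 3' end pointing upstream toward position 12.
Primer B (GACCTGA) matches the top strand directly at positions 59–65; it anneals to the bottom strand with its 3' end pointing downstream toward position 65.
The 3' ends diverge (primer A extends toward position 1, primer B toward position 118), so the primers never converge on a shared product.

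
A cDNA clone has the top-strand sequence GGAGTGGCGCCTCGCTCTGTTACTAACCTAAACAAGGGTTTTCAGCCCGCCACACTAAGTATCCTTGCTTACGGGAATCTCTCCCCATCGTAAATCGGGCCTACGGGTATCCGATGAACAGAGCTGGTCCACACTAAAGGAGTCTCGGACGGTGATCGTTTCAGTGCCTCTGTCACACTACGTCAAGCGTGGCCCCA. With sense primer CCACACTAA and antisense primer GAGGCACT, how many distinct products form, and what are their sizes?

The forward primer CCACACTAA matches the top strand at positions 50–58, 129–137.
The reverse primer's reverse complement is AGTGCCTC, matching at positions 163–170.
Each forward site pairs with the reverse site to give a product ending at position 170: sizes 121, 42 bp.

Two products: 121 bp, 42 bp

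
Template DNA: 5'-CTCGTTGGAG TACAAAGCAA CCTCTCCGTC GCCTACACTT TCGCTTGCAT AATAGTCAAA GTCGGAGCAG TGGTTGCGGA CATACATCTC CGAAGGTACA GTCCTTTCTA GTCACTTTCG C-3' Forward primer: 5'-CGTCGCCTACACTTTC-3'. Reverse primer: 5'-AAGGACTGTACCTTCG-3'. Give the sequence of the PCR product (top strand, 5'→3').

Scanning the template, CGTCGCCTACACTTTC occurs at positions 27–42; this primer anneals to the bottom strand there with its 3' end pointing downstream.
The reverse primer's reverse complement is CGAAGGTACAGTCCTT, which matches the template at positions 91–106.
The product is the template from position 27 through 106 (80 bp).

5'-CGTCGCCTACACTTTCGCTTGCATAATAGTCAAAGTCGGAGCAGTGGTTGCGGACATACATCTCCGAAGGTACAGTCCTT-3'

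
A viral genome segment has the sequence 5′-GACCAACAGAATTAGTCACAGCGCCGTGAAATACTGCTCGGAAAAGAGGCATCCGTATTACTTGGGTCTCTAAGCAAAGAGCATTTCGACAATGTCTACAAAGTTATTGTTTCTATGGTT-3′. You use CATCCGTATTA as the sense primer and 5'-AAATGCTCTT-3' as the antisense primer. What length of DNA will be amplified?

37 bp

The forward primer matches the template at positions 50–60.
Taking the reverse complement of AAATGCTCTT gives AAGAGCATTT, found at positions 77–86 on the template; the primer anneals here to the top strand with its 3' end pointing upstream.
Product length = (reverse-primer end) − (forward-primer start) + 1 = 86 − 50 + 1 = 37 bp.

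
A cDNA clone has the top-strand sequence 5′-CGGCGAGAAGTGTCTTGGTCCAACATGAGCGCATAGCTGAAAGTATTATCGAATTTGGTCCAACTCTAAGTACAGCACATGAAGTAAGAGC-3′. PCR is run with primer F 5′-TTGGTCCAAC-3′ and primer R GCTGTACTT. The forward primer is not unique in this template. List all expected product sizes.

The forward primer TTGGTCCAAC matches the top strand at positions 15–24, 55–64.
The reverse primer's reverse complement is AAGTACAGC, matching at positions 68–76.
Each forward site pairs with the reverse site to give a product ending at position 76: sizes 62, 22 bp.

62 bp, 22 bp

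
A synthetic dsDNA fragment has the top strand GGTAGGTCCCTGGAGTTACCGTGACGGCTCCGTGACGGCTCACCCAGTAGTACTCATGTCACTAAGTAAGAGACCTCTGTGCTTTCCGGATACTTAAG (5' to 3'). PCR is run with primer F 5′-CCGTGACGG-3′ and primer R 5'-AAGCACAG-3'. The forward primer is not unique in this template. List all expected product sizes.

66 bp, 55 bp

The forward primer CCGTGACGG matches the top strand at positions 19–27, 30–38.
The reverse primer's reverse complement is CTGTGCTT, matching at positions 77–84.
Each forward site pairs with the reverse site to give a product ending at position 84: sizes 66, 55 bp.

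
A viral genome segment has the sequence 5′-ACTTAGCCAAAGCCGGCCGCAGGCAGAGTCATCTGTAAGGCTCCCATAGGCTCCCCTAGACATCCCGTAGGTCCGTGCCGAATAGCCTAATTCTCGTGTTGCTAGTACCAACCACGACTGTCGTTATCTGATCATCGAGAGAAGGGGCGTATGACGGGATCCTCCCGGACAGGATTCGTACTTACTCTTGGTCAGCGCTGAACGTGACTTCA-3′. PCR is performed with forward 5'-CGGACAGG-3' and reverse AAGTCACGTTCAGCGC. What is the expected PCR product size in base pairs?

45 bp

The forward primer matches the template at positions 166–173.
The reverse primer's reverse complement is GCGCTGAACGTGACTT, which matches the template at positions 195–210.
Product length = (reverse-primer end) − (forward-primer start) + 1 = 210 − 166 + 1 = 45 bp.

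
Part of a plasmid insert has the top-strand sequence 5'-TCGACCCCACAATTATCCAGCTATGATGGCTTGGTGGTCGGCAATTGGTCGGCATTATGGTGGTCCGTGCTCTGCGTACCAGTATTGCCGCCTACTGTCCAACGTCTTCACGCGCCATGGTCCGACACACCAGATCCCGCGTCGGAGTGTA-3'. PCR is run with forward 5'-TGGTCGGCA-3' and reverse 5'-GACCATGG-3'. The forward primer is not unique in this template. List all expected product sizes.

88 bp, 77 bp

The forward primer TGGTCGGCA matches the top strand at positions 35–43, 46–54.
The reverse primer's reverse complement is CCATGGTC, matching at positions 115–122.
Each forward site pairs with the reverse site to give a product ending at position 122: sizes 88, 77 bp.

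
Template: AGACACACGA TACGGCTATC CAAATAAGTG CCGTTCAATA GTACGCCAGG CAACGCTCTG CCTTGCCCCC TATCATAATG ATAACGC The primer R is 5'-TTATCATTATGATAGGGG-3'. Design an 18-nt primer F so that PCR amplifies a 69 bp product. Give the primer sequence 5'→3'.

5'-CTATCCAAATAAGTGCCG-3'

The reverse primer's reverse complement CCCCTATCATAATGATAA matches the template at positions 67–84, so the product ends at position 84.
A 69 bp product then starts at position 84 − 69 + 1 = 16.
The forward primer is identical to the top strand there: CTATCCAAATAAGTGCCG.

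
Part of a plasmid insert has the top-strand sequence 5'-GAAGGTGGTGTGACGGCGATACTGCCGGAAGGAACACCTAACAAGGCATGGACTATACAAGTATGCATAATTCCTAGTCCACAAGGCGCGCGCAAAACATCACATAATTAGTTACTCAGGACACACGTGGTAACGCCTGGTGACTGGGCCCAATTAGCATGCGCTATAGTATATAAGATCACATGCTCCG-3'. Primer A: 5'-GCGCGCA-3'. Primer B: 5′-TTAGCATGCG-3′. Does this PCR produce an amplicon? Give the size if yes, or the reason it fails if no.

Primer A (GCGCGCA) matches the top strand at positions 88–94 (3' end points downstream).
Primer B (TTAGCATGCG) also matches the top strand directly, at positions 154–163 — its reverse complement CGCATGCTAA is not present.
Both primers anneal to the bottom strand with 3' ends pointing the same way, so neither can prime synthesis back toward the other.

No product — both primers anneal to the same strand and extend in the same direction.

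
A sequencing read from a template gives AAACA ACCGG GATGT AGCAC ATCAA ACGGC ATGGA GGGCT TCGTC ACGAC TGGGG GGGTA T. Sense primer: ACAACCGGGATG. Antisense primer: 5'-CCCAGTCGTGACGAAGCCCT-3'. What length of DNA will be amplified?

Forward primer ACAACCGGGATG is found on the top strand at positions 3–14.
Taking the reverse complement of CCCAGTCGTGACGAAGCCCT gives AGGGCTTCGTCACGACTGGG, found at positions 35–54 on the template; the primer anneals here to the top strand with its 3' end pointing upstream.
Product length = (reverse-primer end) − (forward-primer start) + 1 = 54 − 3 + 1 = 52 bp.

52 bp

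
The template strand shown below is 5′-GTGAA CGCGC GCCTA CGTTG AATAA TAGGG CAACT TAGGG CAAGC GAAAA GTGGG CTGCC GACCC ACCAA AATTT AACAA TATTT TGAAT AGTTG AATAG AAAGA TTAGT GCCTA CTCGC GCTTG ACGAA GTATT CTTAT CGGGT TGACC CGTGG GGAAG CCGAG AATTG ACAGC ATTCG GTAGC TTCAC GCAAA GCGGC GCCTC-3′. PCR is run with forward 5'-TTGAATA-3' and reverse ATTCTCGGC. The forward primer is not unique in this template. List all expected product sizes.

151 bp, 84 bp, 76 bp

The forward primer TTGAATA matches the top strand at positions 18–24, 85–91, 93–99.
The reverse primer's reverse complement is GCCGAGAAT, matching at positions 160–168.
Each forward site pairs with the reverse site to give a product ending at position 168: sizes 151, 84, 76 bp.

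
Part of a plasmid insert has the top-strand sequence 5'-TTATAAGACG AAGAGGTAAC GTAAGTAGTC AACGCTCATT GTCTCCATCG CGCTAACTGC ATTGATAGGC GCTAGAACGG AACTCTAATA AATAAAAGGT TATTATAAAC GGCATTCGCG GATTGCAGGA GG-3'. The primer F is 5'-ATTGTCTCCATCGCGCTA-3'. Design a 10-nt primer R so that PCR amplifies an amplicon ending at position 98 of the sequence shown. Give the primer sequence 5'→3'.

The forward primer binds at positions 38–55; the product's 3' end on the top strand is position 98.
The reverse primer anneals to the top strand over positions 89–98, i.e. to TAAATAAAAG.
Its sequence written 5'→3' is the reverse complement: CTTTTATTTA.

5'-CTTTTATTTA-3'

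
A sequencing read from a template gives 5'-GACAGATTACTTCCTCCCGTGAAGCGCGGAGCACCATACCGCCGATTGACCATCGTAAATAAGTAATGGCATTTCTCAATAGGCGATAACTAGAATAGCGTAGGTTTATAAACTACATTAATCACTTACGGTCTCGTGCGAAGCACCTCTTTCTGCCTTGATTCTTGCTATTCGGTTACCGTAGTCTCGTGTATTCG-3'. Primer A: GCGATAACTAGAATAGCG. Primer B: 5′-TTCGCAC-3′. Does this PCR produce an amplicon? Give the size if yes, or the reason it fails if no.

Yes — a 60 bp product.

Primer A (GCGATAACTAGAATAGCG) matches the top strand at positions 83–100; it acts as a forward primer.
Primer B's reverse complement is GTGCGAA, matching the top strand at positions 136–142; it acts as a reverse primer.
The 3' ends face each other across positions 83–142, giving a 60 bp product.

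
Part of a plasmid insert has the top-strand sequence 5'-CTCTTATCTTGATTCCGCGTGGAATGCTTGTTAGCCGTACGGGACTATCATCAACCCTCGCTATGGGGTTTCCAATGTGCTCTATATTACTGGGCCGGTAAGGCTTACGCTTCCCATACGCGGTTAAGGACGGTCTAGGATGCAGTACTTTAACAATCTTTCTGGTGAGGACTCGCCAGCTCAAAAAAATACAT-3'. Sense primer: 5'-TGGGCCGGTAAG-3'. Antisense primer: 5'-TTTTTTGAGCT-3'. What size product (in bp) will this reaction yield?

98 bp

The forward primer matches the template at positions 91–102.
The reverse primer's reverse complement is AGCTCAAAAAA, which matches the template at positions 178–188.
Product length = (reverse-primer end) − (forward-primer start) + 1 = 188 − 91 + 1 = 98 bp.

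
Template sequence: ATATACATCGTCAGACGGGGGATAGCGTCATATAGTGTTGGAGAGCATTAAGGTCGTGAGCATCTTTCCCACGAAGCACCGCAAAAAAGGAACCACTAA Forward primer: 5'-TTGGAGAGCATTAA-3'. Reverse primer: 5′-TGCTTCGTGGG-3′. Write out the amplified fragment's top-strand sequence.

Forward primer TTGGAGAGCATTAA is found on the top strand at positions 38–51.
The reverse primer's reverse complement is CCCACGAAGCA, which matches the template at positions 68–78.
The product is the template from position 38 through 78 (41 bp).

5'-TTGGAGAGCATTAAGGTCGTGAGCATCTTTCCCACGAAGCA-3'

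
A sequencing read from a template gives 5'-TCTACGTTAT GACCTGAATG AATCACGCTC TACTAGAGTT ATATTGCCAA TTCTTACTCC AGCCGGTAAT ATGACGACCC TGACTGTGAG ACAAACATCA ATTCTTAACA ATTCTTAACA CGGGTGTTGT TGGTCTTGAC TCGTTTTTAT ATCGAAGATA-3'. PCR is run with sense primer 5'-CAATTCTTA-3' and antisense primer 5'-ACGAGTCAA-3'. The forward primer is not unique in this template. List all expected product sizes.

The forward primer CAATTCTTA matches the top strand at positions 48–56, 99–107, 109–117.
The reverse primer's reverse complement is TTGACTCGT, matching at positions 136–144.
Each forward site pairs with the reverse site to give a product ending at position 144: sizes 97, 46, 36 bp.

97 bp, 46 bp, 36 bp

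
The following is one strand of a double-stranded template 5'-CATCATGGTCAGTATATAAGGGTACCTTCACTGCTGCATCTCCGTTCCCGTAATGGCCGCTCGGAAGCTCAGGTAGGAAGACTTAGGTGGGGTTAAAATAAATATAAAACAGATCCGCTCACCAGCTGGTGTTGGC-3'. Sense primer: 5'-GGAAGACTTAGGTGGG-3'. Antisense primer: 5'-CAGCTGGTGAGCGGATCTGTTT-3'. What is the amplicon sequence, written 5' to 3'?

5'-GGAAGACTTAGGTGGGGTTAAAATAAATATAAAACAGATCCGCTCACCAGCTG-3'

The forward primer matches the template at positions 76–91.
The reverse primer's reverse complement is AAACAGATCCGCTCACCAGCTG, which matches the template at positions 107–128.
The product is the template from position 76 through 128 (53 bp).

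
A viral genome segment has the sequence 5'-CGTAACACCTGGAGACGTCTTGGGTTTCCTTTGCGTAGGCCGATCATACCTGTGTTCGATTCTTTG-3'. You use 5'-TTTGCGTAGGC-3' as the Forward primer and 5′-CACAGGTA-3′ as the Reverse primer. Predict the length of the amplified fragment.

25 bp

Scanning the template, TTTGCGTAGGC occurs at positions 30–40; this primer anneals to the bottom strand there with its 3' end pointing downstream.
The reverse primer's reverse complement is TACCTGTG, which matches the template at positions 47–54.
The product runs from position 30 to position 54, so its length is 54 − 30 + 1 = 25 bp.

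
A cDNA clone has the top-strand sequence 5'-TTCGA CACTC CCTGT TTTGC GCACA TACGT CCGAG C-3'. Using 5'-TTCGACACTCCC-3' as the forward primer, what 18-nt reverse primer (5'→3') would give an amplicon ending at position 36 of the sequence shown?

5'-GCTCGGACGTATGTGCGC-3'

The forward primer binds at positions 1–12; the product's 3' end on the top strand is position 36.
The reverse primer anneals to the top strand over positions 19–36, i.e. to GCGCACATACGTCCGAGC.
Its sequence written 5'→3' is the reverse complement: GCTCGGACGTATGTGCGC.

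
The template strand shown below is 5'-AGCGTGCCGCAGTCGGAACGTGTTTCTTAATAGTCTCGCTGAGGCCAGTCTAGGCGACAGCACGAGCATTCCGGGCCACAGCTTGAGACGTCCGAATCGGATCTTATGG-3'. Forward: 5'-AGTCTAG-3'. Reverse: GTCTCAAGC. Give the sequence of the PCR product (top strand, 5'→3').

Forward primer AGTCTAG is found on the top strand at positions 47–53.
Reverse complement of the reverse primer: GCTTGAGAC. This occurs on the top strand at positions 81–89.
The product is the template from position 47 through 89 (43 bp).

5'-AGTCTAGGCGACAGCACGAGCATTCCGGGCCACAGCTTGAGAC-3'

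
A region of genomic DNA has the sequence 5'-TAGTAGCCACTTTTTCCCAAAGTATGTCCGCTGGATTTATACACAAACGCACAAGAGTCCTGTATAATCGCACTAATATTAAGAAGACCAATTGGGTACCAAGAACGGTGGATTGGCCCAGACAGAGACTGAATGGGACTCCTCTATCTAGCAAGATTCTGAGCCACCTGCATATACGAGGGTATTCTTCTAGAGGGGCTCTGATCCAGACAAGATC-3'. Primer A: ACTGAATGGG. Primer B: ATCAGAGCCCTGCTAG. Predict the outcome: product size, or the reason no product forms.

No product — primer B has no binding site in the template.

Primer B (ATCAGAGCCCTGCTAG) does not match the top strand, and its reverse complement CTAGCAGGGCTCTGAT does not match either.
With no annealing site for primer B, no amplification occurs.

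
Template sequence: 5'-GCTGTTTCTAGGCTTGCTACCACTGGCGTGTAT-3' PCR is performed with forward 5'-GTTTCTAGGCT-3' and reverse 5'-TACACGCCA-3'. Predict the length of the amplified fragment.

29 bp

Forward primer GTTTCTAGGCT is found on the top strand at positions 4–14.
The reverse primer's reverse complement is TGGCGTGTA, which matches the template at positions 24–32.
Product length = (reverse-primer end) − (forward-primer start) + 1 = 32 − 4 + 1 = 29 bp.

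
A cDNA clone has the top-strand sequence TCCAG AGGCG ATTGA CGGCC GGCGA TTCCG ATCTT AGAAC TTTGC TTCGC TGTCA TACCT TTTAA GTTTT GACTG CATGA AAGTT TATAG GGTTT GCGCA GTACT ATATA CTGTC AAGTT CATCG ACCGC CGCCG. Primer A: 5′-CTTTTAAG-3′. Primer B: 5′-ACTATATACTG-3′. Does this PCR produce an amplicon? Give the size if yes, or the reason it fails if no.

Primer A (CTTTTAAG) matches the top strand at positions 59–66 (3' end points downstream).
Primer B (ACTATATACTG) also matches the top strand directly, at positions 103–113 — its reverse complement CAGTATATAGT is not present.
Both primers anneal to the bottom strand with 3' ends pointing the same way, so neither can prime synthesis back toward the other.

No product — both primers anneal to the same strand and extend in the same direction.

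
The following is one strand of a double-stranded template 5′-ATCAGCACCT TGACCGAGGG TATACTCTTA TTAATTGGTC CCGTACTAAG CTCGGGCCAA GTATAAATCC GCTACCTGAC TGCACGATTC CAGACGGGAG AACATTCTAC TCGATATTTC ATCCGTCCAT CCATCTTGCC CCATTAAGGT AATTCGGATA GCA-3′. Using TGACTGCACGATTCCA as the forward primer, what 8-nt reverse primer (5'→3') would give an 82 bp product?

5'-TCCGAATT-3'

The forward primer binds at positions 77–92, so an 82 bp product ends at position 77 + 82 − 1 = 158.
The reverse primer anneals to the top strand over positions 151–158, i.e. to AATTCGGA.
Its sequence written 5'→3' is the reverse complement: TCCGAATT.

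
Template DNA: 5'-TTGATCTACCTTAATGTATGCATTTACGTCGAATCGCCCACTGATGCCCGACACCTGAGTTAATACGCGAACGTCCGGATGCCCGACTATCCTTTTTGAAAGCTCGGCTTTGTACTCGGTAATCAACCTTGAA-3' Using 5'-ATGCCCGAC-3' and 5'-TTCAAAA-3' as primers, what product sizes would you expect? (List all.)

The forward primer ATGCCCGAC matches the top strand at positions 44–52, 79–87.
The reverse primer's reverse complement is TTTTGAA, matching at positions 94–100.
Each forward site pairs with the reverse site to give a product ending at position 100: sizes 57, 22 bp.

57 bp, 22 bp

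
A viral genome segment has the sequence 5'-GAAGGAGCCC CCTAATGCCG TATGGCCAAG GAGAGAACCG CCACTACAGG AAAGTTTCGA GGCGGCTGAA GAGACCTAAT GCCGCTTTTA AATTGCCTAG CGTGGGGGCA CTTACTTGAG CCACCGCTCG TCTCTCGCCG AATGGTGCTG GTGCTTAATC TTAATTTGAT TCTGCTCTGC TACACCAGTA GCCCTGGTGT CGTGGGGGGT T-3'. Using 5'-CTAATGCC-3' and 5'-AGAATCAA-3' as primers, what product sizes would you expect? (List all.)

162 bp, 98 bp

The forward primer CTAATGCC matches the top strand at positions 12–19, 76–83.
The reverse primer's reverse complement is TTGATTCT, matching at positions 166–173.
Each forward site pairs with the reverse site to give a product ending at position 173: sizes 162, 98 bp.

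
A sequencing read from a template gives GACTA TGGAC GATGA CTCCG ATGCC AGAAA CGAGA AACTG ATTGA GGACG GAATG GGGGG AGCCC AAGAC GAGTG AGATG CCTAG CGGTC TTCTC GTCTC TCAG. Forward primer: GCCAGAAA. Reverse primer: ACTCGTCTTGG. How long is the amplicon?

Forward primer GCCAGAAA is found on the top strand at positions 23–30.
The reverse primer's reverse complement is CCAAGACGAGT, which matches the template at positions 64–74.
The product runs from position 23 to position 74, so its length is 74 − 23 + 1 = 52 bp.

52 bp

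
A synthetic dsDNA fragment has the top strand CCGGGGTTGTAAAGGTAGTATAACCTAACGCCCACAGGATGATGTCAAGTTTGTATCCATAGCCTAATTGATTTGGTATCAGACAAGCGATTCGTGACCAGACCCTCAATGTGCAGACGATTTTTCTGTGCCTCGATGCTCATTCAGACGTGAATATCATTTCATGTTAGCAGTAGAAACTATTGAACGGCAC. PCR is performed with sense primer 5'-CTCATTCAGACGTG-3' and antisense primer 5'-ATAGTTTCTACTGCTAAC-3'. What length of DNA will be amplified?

45 bp

Scanning the template, CTCATTCAGACGTG occurs at positions 139–152; this primer anneals to the bottom strand there with its 3' end pointing downstream.
Taking the reverse complement of ATAGTTTCTACTGCTAAC gives GTTAGCAGTAGAAACTAT, found at positions 166–183 on the template; the primer anneals here to the top strand with its 3' end pointing upstream.
The product runs from position 139 to position 183, so its length is 183 − 139 + 1 = 45 bp.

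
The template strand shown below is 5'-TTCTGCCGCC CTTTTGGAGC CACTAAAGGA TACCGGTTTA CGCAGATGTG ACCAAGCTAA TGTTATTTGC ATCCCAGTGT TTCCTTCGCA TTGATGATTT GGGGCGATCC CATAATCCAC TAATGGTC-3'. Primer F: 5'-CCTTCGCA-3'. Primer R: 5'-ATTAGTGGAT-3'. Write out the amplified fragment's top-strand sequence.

5'-CCTTCGCATTGATGATTTGGGGCGATCCCATAATCCACTAAT-3'

Scanning the template, CCTTCGCA occurs at positions 83–90; this primer anneals to the bottom strand there with its 3' end pointing downstream.
Taking the reverse complement of ATTAGTGGAT gives ATCCACTAAT, found at positions 115–124 on the template; the primer anneals here to the top strand with its 3' end pointing upstream.
The product is the template from position 83 through 124 (42 bp).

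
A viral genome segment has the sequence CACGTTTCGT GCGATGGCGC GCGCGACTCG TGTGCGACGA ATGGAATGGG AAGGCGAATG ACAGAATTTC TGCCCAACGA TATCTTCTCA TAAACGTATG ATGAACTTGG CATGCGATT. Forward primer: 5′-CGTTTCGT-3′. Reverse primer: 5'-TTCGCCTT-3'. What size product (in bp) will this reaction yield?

The forward primer matches the template at positions 3–10.
Reverse complement of the reverse primer: AAGGCGAA. This occurs on the top strand at positions 51–58.
The product runs from position 3 to position 58, so its length is 58 − 3 + 1 = 56 bp.

56 bp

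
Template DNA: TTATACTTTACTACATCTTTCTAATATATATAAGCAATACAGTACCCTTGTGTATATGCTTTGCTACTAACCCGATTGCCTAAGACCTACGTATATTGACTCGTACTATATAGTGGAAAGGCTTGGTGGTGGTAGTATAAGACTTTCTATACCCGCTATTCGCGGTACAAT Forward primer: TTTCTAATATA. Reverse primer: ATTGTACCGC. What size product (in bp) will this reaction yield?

154 bp

Forward primer TTTCTAATATA is found on the top strand at positions 18–28.
The reverse primer's reverse complement is GCGGTACAAT, which matches the template at positions 162–171.
Product length = (reverse-primer end) − (forward-primer start) + 1 = 171 − 18 + 1 = 154 bp.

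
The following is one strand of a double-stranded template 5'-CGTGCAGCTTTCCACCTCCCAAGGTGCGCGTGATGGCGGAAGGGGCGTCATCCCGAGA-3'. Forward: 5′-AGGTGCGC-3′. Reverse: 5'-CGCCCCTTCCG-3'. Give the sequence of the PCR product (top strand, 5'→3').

Scanning the template, AGGTGCGC occurs at positions 22–29; this primer anneals to the bottom strand there with its 3' end pointing downstream.
Reverse complement of the reverse primer: CGGAAGGGGCG. This occurs on the top strand at positions 37–47.
The product is the template from position 22 through 47 (26 bp).

5'-AGGTGCGCGTGATGGCGGAAGGGGCG-3'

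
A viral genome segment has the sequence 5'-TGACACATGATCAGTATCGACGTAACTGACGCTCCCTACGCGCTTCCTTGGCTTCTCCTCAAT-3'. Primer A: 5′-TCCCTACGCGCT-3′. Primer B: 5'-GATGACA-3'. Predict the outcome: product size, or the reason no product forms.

No product — primer B has no binding site in the template.

Primer B (GATGACA) does not match the top strand, and its reverse complement TGTCATC does not match either.
With no annealing site for primer B, no amplification occurs.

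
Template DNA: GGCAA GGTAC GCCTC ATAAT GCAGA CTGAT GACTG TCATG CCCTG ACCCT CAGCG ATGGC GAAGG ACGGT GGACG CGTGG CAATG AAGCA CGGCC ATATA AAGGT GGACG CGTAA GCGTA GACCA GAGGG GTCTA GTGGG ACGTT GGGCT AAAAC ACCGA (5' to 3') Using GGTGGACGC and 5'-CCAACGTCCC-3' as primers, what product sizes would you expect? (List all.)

80 bp, 45 bp

The forward primer GGTGGACGC matches the top strand at positions 68–76, 103–111.
The reverse primer's reverse complement is GGGACGTTGG, matching at positions 138–147.
Each forward site pairs with the reverse site to give a product ending at position 147: sizes 80, 45 bp.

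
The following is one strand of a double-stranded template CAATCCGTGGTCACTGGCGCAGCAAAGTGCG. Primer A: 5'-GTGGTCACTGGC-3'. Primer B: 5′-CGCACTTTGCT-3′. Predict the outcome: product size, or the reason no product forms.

Yes — a 25 bp product.

Primer A (GTGGTCACTGGC) matches the top strand at positions 7–18; it acts as a forward primer.
Primer B's reverse complement is AGCAAAGTGCG, matching the top strand at positions 21–31; it acts as a reverse primer.
The 3' ends face each other across positions 7–31, giving a 25 bp product.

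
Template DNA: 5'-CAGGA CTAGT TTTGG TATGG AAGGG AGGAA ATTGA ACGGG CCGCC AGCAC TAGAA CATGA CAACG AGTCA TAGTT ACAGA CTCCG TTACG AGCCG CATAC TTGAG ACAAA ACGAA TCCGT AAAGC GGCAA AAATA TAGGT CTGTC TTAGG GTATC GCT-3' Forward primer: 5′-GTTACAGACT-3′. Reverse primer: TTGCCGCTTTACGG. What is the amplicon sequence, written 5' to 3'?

5'-GTTACAGACTCCGTTACGAGCCGCATACTTGAGACAAAACGAATCCGTAAAGCGGCAA-3'

The forward primer matches the template at positions 73–82.
Reverse complement of the reverse primer: CCGTAAAGCGGCAA. This occurs on the top strand at positions 117–130.
The product is the template from position 73 through 130 (58 bp).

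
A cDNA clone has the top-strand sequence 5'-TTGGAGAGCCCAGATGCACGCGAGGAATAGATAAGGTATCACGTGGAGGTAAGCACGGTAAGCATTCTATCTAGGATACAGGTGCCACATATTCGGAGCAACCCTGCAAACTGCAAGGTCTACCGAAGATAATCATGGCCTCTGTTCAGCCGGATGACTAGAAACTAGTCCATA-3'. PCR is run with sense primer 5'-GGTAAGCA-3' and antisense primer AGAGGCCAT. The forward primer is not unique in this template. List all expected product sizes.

The forward primer GGTAAGCA matches the top strand at positions 48–55, 57–64.
The reverse primer's reverse complement is ATGGCCTCT, matching at positions 135–143.
Each forward site pairs with the reverse site to give a product ending at position 143: sizes 96, 87 bp.

96 bp, 87 bp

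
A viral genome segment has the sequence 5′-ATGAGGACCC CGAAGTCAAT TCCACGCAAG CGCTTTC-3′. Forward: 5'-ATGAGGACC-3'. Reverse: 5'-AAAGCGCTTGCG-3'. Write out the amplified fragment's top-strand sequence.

5'-ATGAGGACCCCGAAGTCAATTCCACGCAAGCGCTTT-3'

The forward primer matches the template at positions 1–9.
The reverse primer's reverse complement is CGCAAGCGCTTT, which matches the template at positions 25–36.
The product is the template from position 1 through 36 (36 bp).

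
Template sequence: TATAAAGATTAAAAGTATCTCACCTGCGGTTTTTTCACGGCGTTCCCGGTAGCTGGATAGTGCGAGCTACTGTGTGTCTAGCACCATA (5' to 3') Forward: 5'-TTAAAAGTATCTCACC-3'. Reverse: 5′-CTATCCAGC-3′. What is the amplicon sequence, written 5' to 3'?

Scanning the template, TTAAAAGTATCTCACC occurs at positions 9–24; this primer anneals to the bottom strand there with its 3' end pointing downstream.
The reverse primer's reverse complement is GCTGGATAG, which matches the template at positions 52–60.
The product is the template from position 9 through 60 (52 bp).

5'-TTAAAAGTATCTCACCTGCGGTTTTTTCACGGCGTTCCCGGTAGCTGGATAG-3'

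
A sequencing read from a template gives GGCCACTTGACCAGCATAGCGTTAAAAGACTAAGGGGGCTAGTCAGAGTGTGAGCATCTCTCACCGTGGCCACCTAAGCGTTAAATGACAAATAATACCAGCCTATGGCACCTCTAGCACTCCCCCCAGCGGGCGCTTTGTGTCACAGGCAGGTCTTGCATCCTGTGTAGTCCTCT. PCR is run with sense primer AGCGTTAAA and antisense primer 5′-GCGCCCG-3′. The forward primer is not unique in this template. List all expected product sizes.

119 bp, 60 bp

The forward primer AGCGTTAAA matches the top strand at positions 18–26, 77–85.
The reverse primer's reverse complement is CGGGCGC, matching at positions 130–136.
Each forward site pairs with the reverse site to give a product ending at position 136: sizes 119, 60 bp.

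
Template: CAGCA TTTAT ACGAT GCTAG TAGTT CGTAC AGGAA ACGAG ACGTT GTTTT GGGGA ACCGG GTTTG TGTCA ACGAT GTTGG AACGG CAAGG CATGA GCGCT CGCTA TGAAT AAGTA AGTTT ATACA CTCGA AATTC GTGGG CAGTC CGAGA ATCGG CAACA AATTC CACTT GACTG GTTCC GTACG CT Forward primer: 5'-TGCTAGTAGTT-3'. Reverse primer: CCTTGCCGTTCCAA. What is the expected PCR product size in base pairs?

76 bp

Forward primer TGCTAGTAGTT is found on the top strand at positions 15–25.
Reverse complement of the reverse primer: TTGGAACGGCAAGG. This occurs on the top strand at positions 77–90.
Amplicon spans positions 15–90: 76 bp.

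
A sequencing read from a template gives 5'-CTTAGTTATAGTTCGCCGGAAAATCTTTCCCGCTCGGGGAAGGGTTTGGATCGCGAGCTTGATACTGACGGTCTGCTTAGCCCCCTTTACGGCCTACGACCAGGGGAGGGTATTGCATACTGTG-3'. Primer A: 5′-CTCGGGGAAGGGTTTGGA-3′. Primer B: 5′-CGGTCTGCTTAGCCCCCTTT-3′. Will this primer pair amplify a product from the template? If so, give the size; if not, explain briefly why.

No product — both primers anneal to the same strand and extend in the same direction.

Primer A (CTCGGGGAAGGGTTTGGA) matches the top strand at positions 33–50 (3' end points downstream).
Primer B (CGGTCTGCTTAGCCCCCTTT) also matches the top strand directly, at positions 69–88 — its reverse complement AAAGGGGGCTAAGCAGACCG is not present.
Both primers anneal to the bottom strand with 3' ends pointing the same way, so neither can prime synthesis back toward the other.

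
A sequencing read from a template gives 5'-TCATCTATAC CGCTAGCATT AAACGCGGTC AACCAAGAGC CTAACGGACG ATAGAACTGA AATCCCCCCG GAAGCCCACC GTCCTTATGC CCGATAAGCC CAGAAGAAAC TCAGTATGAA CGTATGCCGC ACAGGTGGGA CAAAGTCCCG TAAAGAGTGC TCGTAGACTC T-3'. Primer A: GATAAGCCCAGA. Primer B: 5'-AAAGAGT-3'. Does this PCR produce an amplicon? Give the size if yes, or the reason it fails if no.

Primer A (GATAAGCCCAGA) matches the top strand at positions 93–104 (3' end points downstream).
Primer B (AAAGAGT) also matches the top strand directly, at positions 152–158 — its reverse complement ACTCTTT is not present.
Both primers anneal to the bottom strand with 3' ends pointing the same way, so neither can prime synthesis back toward the other.

No product — both primers anneal to the same strand and extend in the same direction.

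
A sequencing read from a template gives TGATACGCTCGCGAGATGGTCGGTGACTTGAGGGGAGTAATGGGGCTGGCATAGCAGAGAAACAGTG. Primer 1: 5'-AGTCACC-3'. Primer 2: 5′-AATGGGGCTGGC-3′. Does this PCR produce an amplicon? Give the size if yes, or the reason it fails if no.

No product — the primers' 3' ends point away from each other.

Primer 1 (AGTCACC) has reverse complement GGTGACT, which matches the top strand at positions 22–28; primer 1 anneals to the top strand there with its 3' end pointing upstream toward position 22.
Primer 2 (AATGGGGCTGGC) matches the top strand directly at positions 39–50; it anneals to the bottom strand with its 3' end pointing downstream toward position 50.
The 3' ends diverge (primer 1 extends toward position 1, primer 2 toward position 67), so the primers never converge on a shared product.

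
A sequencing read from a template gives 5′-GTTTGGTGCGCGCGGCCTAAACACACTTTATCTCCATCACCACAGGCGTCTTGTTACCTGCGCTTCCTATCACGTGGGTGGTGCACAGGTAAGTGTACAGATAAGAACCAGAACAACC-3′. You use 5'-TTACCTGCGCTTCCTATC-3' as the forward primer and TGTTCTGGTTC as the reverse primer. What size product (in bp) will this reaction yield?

Scanning the template, TTACCTGCGCTTCCTATC occurs at positions 54–71; this primer anneals to the bottom strand there with its 3' end pointing downstream.
Taking the reverse complement of TGTTCTGGTTC gives GAACCAGAACA, found at positions 105–115 on the template; the primer anneals here to the top strand with its 3' end pointing upstream.
The product runs from position 54 to position 115, so its length is 115 − 54 + 1 = 62 bp.

62 bp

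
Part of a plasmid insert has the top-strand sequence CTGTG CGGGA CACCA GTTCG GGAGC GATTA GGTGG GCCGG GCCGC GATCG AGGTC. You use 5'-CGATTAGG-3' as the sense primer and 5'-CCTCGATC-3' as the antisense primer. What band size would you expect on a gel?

29 bp

Scanning the template, CGATTAGG occurs at positions 25–32; this primer anneals to the bottom strand there with its 3' end pointing downstream.
Taking the reverse complement of CCTCGATC gives GATCGAGG, found at positions 46–53 on the template; the primer anneals here to the top strand with its 3' end pointing upstream.
The product runs from position 25 to position 53, so its length is 53 − 25 + 1 = 29 bp.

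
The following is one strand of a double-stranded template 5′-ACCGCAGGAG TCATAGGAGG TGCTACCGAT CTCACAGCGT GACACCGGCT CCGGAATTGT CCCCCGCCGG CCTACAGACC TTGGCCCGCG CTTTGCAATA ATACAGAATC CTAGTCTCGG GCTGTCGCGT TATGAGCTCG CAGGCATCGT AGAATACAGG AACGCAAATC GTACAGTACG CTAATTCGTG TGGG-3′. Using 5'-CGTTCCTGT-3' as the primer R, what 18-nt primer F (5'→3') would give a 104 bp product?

5'-CCCCCGCCGGCCTACAGA-3'

The reverse primer's reverse complement ACAGGAACG matches the template at positions 156–164, so the product ends at position 164.
A 104 bp product then starts at position 164 − 104 + 1 = 61.
The forward primer is identical to the top strand there: CCCCCGCCGGCCTACAGA.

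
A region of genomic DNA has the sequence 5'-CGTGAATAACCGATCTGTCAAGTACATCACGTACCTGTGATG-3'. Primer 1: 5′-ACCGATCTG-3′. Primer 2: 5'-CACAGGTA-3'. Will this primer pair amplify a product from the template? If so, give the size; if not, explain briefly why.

Yes — a 31 bp product.

Primer 1 (ACCGATCTG) matches the top strand at positions 9–17; it acts as a forward primer.
Primer 2's reverse complement is TACCTGTG, matching the top strand at positions 32–39; it acts as a reverse primer.
The 3' ends face each other across positions 9–39, giving a 31 bp product.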